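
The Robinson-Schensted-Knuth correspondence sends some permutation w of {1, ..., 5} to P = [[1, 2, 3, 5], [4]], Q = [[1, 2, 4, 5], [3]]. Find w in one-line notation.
Reverse the RSK construction: for i from n down to 1, find the cell of Q containing i, remove the entry at that cell from P, and reverse-bump it up through P; the value ejected from row 1 is w(i).

Step i=5: Q has 5 at row 1, column 4; remove that cell from P, ejecting 5. So w(5) = 5. P is now [[1, 2, 3], [4]].
Step i=4: Q has 4 at row 1, column 3; remove that cell from P, ejecting 3. So w(4) = 3. P is now [[1, 2], [4]].
Step i=3: Q has 3 at row 2, column 1; remove 4 from row 2 of P and reverse-bump: 4 enters row 1 and ejects 2. So w(3) = 2. P is now [[1, 4]].
Step i=2: Q has 2 at row 1, column 2; remove that cell from P, ejecting 4. So w(2) = 4. P is now [[1]].
Step i=1: Q has 1 at row 1, column 1; remove that cell from P, ejecting 1. So w(1) = 1. P is now [].

So w = 1 4 2 3 5.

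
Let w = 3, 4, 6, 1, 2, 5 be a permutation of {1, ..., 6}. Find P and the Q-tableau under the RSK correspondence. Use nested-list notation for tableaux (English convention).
P = [[1, 2, 5], [3, 4, 6]], Q = [[1, 2, 3], [4, 5, 6]]

Insert each entry of the permutation into P by Schensted row insertion, recording in Q the position of each new cell.

Insert 3: appended to row 1. P = [[3]], Q = [[1]].
Insert 4: appended to row 1. P = [[3, 4]], Q = [[1, 2]].
Insert 6: appended to row 1. P = [[3, 4, 6]], Q = [[1, 2, 3]].
Insert 1: 1 bumps 3 from row 1; 3 starts row 2. P = [[1, 4, 6], [3]], Q = [[1, 2, 3], [4]].
Insert 2: 2 bumps 4 from row 1; 4 appends to row 2. P = [[1, 2, 6], [3, 4]], Q = [[1, 2, 3], [4, 5]].
Insert 5: 5 bumps 6 from row 1; 6 appends to row 2. P = [[1, 2, 5], [3, 4, 6]], Q = [[1, 2, 3], [4, 5, 6]].

So P = [[1, 2, 5], [3, 4, 6]], Q = [[1, 2, 3], [4, 5, 6]].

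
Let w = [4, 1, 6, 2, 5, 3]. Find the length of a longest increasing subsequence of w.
3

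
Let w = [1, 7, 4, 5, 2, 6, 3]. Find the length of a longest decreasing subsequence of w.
3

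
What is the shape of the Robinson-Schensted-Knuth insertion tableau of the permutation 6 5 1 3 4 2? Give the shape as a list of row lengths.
[3, 1, 1, 1]

RSK row insertion gives P = [[1, 2, 4], [3], [5], [6]], which has shape [3, 1, 1, 1].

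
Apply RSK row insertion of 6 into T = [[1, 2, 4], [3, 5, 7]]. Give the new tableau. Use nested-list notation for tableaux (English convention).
6 is larger than every entry of row 1, so it is appended to row 1. The new tableau is [[1, 2, 4, 6], [3, 5, 7]].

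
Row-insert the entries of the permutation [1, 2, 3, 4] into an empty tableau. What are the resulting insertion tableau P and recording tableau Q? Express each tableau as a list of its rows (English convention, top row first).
P = [[1, 2, 3, 4]], Q = [[1, 2, 3, 4]]

Insert each entry of the permutation into P by Schensted row insertion, recording in Q the position of each new cell.

After inserting 1: P = [[1]].
After inserting 2: P = [[1, 2]].
After inserting 3: P = [[1, 2, 3]].
After inserting 4: P = [[1, 2, 3, 4]].

So P = [[1, 2, 3, 4]], Q = [[1, 2, 3, 4]].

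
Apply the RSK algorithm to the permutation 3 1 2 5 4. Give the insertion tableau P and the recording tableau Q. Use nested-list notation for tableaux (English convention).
Insert each entry of the permutation into P by Schensted row insertion, recording in Q the position of each new cell.

Insert 3: appended to row 1. P = [[3]].
Insert 1: 1 bumps 3 from row 1; 3 starts row 2. P = [[1], [3]].
Insert 2: appended to row 1. P = [[1, 2], [3]].
Insert 5: appended to row 1. P = [[1, 2, 5], [3]].
Insert 4: 4 bumps 5 from row 1; 5 appends to row 2. P = [[1, 2, 4], [3, 5]].

So P = [[1, 2, 4], [3, 5]], Q = [[1, 3, 4], [2, 5]].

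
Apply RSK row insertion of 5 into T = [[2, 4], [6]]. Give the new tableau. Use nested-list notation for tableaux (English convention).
5 is larger than every entry of row 1, so it is appended to row 1. The new tableau is [[2, 4, 5], [6]].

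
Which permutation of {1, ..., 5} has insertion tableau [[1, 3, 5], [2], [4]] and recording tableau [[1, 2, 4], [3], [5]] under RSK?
2 4 3 5 1

Reverse the RSK construction: for i from n down to 1, find the cell of Q containing i, remove the entry at that cell from P, and reverse-bump it up through P; the value ejected from row 1 is w(i).

Step i=5: Q has 5 at row 3, column 1; remove 4 from row 3 of P and reverse-bump: 4 enters row 2 and ejects 2; 2 enters row 1 and ejects 1. So w(5) = 1. P is now [[2, 3, 5], [4]].
Step i=4: Q has 4 at row 1, column 3; remove that cell from P, ejecting 5. So w(4) = 5. P is now [[2, 3], [4]].
Step i=3: Q has 3 at row 2, column 1; remove 4 from row 2 of P and reverse-bump: 4 enters row 1 and ejects 3. So w(3) = 3. P is now [[2, 4]].
Step i=2: Q has 2 at row 1, column 2; remove that cell from P, ejecting 4. So w(2) = 4. P is now [[2]].
Step i=1: Q has 1 at row 1, column 1; remove that cell from P, ejecting 2. So w(1) = 2. P is now [].

So w = 2 4 3 5 1.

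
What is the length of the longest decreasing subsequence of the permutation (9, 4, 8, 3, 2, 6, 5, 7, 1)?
5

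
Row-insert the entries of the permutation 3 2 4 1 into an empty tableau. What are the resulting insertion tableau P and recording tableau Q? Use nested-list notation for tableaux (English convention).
P = [[1, 4], [2], [3]], Q = [[1, 3], [2], [4]]

Insert each entry of the permutation into P by Schensted row insertion, recording in Q the position of each new cell.

Insert 3: appended to row 1. P = [[3]].
Insert 2: 2 bumps 3 from row 1; 3 starts row 2. P = [[2], [3]].
Insert 4: appended to row 1. P = [[2, 4], [3]].
Insert 1: 1 bumps 2 from row 1; 2 bumps 3 from row 2; 3 starts row 3. P = [[1, 4], [2], [3]].

So P = [[1, 4], [2], [3]], Q = [[1, 3], [2], [4]].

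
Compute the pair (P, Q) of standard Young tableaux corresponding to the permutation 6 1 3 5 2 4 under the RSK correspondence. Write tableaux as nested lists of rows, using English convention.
P = [[1, 2, 4], [3, 5], [6]], Q = [[1, 3, 4], [2, 6], [5]]

Insert each entry of the permutation into P by Schensted row insertion, recording in Q the position of each new cell.

Insert 6: appended to row 1. P = [[6]].
Insert 1: 1 bumps 6 from row 1; 6 starts row 2. P = [[1], [6]].
Insert 3: appended to row 1. P = [[1, 3], [6]].
Insert 5: appended to row 1. P = [[1, 3, 5], [6]].
Insert 2: 2 bumps 3 from row 1; 3 bumps 6 from row 2; 6 starts row 3. P = [[1, 2, 5], [3], [6]].
Insert 4: 4 bumps 5 from row 1; 5 appends to row 2. P = [[1, 2, 4], [3, 5], [6]].

So P = [[1, 2, 4], [3, 5], [6]], Q = [[1, 3, 4], [2, 6], [5]].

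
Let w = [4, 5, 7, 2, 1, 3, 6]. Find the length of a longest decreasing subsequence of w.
3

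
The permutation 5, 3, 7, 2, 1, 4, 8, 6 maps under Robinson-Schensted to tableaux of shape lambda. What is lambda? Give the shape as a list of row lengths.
[3, 3, 1, 1]

Row-insert each entry into an empty tableau.

After inserting 5: P = [[5]].
After inserting 3: P = [[3], [5]].
After inserting 7: P = [[3, 7], [5]].
After inserting 2: P = [[2, 7], [3], [5]].
After inserting 1: P = [[1, 7], [2], [3], [5]].
After inserting 4: P = [[1, 4], [2, 7], [3], [5]].
After inserting 8: P = [[1, 4, 8], [2, 7], [3], [5]].
After inserting 6: P = [[1, 4, 6], [2, 7, 8], [3], [5]].

The final insertion tableau P = [[1, 4, 6], [2, 7, 8], [3], [5]] has shape [3, 3, 1, 1].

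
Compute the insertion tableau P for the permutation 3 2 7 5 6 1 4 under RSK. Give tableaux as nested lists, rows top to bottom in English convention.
Insert 3: appended to row 1. P = [[3]].
Insert 2: 2 bumps 3 from row 1; 3 starts row 2. P = [[2], [3]].
Insert 7: appended to row 1. P = [[2, 7], [3]].
Insert 5: 5 bumps 7 from row 1; 7 appends to row 2. P = [[2, 5], [3, 7]].
Insert 6: appended to row 1. P = [[2, 5, 6], [3, 7]].
Insert 1: 1 bumps 2 from row 1; 2 bumps 3 from row 2; 3 starts row 3. P = [[1, 5, 6], [2, 7], [3]].
Insert 4: 4 bumps 5 from row 1; 5 bumps 7 from row 2; 7 appends to row 3. P = [[1, 4, 6], [2, 5], [3, 7]].

So P = [[1, 4, 6], [2, 5], [3, 7]].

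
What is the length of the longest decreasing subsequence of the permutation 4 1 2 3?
2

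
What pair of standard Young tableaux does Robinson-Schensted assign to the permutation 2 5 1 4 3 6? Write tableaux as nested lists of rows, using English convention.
P = [[1, 3, 6], [2, 4], [5]], Q = [[1, 2, 6], [3, 4], [5]]

Insert each entry of the permutation into P by Schensted row insertion, recording in Q the position of each new cell.

Insert 2: appended to row 1. P = [[2]].
Insert 5: appended to row 1. P = [[2, 5]].
Insert 1: 1 bumps 2 from row 1; 2 starts row 2. P = [[1, 5], [2]].
Insert 4: 4 bumps 5 from row 1; 5 appends to row 2. P = [[1, 4], [2, 5]].
Insert 3: 3 bumps 4 from row 1; 4 bumps 5 from row 2; 5 starts row 3. P = [[1, 3], [2, 4], [5]].
Insert 6: appended to row 1. P = [[1, 3, 6], [2, 4], [5]].

So P = [[1, 3, 6], [2, 4], [5]], Q = [[1, 2, 6], [3, 4], [5]].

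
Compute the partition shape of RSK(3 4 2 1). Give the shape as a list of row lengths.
Row-insert each entry into an empty tableau.

After inserting 3: P = [[3]].
After inserting 4: P = [[3, 4]].
After inserting 2: P = [[2, 4], [3]].
After inserting 1: P = [[1, 4], [2], [3]].

The final insertion tableau P = [[1, 4], [2], [3]] has shape [2, 1, 1].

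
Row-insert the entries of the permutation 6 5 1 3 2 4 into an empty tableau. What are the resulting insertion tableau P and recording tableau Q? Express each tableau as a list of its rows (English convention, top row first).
P = [[1, 2, 4], [3], [5], [6]], Q = [[1, 4, 6], [2], [3], [5]]

Insert each entry of the permutation into P by Schensted row insertion, recording in Q the position of each new cell.

After inserting 6: P = [[6]].
After inserting 5: P = [[5], [6]].
After inserting 1: P = [[1], [5], [6]].
After inserting 3: P = [[1, 3], [5], [6]].
After inserting 2: P = [[1, 2], [3], [5], [6]].
After inserting 4: P = [[1, 2, 4], [3], [5], [6]].

So P = [[1, 2, 4], [3], [5], [6]], Q = [[1, 4, 6], [2], [3], [5]].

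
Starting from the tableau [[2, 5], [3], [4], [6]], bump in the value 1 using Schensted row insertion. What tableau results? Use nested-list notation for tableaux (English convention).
[[1, 5], [2], [3], [4], [6]]

In row 1, 1 replaces 2 (the leftmost entry greater than 1); 2 is bumped to row 2. In row 2, 2 replaces 3 (the leftmost entry greater than 2); 3 is bumped to row 3. In row 3, 3 replaces 4 (the leftmost entry greater than 3); 4 is bumped to row 4. In row 4, 4 replaces 6 (the leftmost entry greater than 4); 6 is bumped to row 5. 6 starts a new row 5. The new tableau is [[1, 5], [2], [3], [4], [6]].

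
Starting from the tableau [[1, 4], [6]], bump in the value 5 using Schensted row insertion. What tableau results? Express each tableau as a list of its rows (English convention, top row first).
5 is larger than every entry of row 1, so it is appended to row 1. The new tableau is [[1, 4, 5], [6]].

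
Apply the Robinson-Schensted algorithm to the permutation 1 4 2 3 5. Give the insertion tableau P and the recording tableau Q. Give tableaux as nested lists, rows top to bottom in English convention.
Insert each entry of the permutation into P by Schensted row insertion, recording in Q the position of each new cell.

Insert 1: appended to row 1. P = [[1]], Q = [[1]].
Insert 4: appended to row 1. P = [[1, 4]], Q = [[1, 2]].
Insert 2: 2 bumps 4 from row 1; 4 starts row 2. P = [[1, 2], [4]], Q = [[1, 2], [3]].
Insert 3: appended to row 1. P = [[1, 2, 3], [4]], Q = [[1, 2, 4], [3]].
Insert 5: appended to row 1. P = [[1, 2, 3, 5], [4]], Q = [[1, 2, 4, 5], [3]].

So P = [[1, 2, 3, 5], [4]], Q = [[1, 2, 4, 5], [3]].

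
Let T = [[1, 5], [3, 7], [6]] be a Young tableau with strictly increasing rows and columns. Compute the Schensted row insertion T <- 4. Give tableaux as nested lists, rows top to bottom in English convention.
[[1, 4], [3, 5], [6, 7]]

In row 1, 4 replaces 5 (the leftmost entry greater than 4); 5 is bumped to row 2. In row 2, 5 replaces 7 (the leftmost entry greater than 5); 7 is bumped to row 3. 7 is appended to row 3. The new tableau is [[1, 4], [3, 5], [6, 7]].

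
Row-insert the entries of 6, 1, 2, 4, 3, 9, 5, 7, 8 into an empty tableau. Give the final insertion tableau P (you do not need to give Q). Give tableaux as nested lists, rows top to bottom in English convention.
Insert 6: appended to row 1. P = [[6]].
Insert 1: 1 bumps 6 from row 1; 6 starts row 2. P = [[1], [6]].
Insert 2: appended to row 1. P = [[1, 2], [6]].
Insert 4: appended to row 1. P = [[1, 2, 4], [6]].
Insert 3: 3 bumps 4 from row 1; 4 bumps 6 from row 2; 6 starts row 3. P = [[1, 2, 3], [4], [6]].
Insert 9: appended to row 1. P = [[1, 2, 3, 9], [4], [6]].
Insert 5: 5 bumps 9 from row 1; 9 appends to row 2. P = [[1, 2, 3, 5], [4, 9], [6]].
Insert 7: appended to row 1. P = [[1, 2, 3, 5, 7], [4, 9], [6]].
Insert 8: appended to row 1. P = [[1, 2, 3, 5, 7, 8], [4, 9], [6]].

So P = [[1, 2, 3, 5, 7, 8], [4, 9], [6]].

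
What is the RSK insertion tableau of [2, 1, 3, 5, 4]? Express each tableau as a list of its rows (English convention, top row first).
Insert 2: appended to row 1. P = [[2]].
Insert 1: 1 bumps 2 from row 1; 2 starts row 2. P = [[1], [2]].
Insert 3: appended to row 1. P = [[1, 3], [2]].
Insert 5: appended to row 1. P = [[1, 3, 5], [2]].
Insert 4: 4 bumps 5 from row 1; 5 appends to row 2. P = [[1, 3, 4], [2, 5]].

So P = [[1, 3, 4], [2, 5]].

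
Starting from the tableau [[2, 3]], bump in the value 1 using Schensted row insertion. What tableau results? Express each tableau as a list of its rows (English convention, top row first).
[[1, 3], [2]]

In row 1, 1 replaces 2 (the leftmost entry greater than 1); 2 is bumped to row 2. 2 starts a new row 2. The new tableau is [[1, 3], [2]].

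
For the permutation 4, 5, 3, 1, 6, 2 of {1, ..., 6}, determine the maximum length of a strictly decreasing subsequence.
3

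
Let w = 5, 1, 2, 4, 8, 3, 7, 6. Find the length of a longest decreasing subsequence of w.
3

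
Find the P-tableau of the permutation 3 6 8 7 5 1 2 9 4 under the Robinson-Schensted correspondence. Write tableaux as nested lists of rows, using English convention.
Insert 3: appended to row 1. P = [[3]].
Insert 6: appended to row 1. P = [[3, 6]].
Insert 8: appended to row 1. P = [[3, 6, 8]].
Insert 7: 7 bumps 8 from row 1; 8 starts row 2. P = [[3, 6, 7], [8]].
Insert 5: 5 bumps 6 from row 1; 6 bumps 8 from row 2; 8 starts row 3. P = [[3, 5, 7], [6], [8]].
Insert 1: 1 bumps 3 from row 1; 3 bumps 6 from row 2; 6 bumps 8 from row 3; 8 starts row 4. P = [[1, 5, 7], [3], [6], [8]].
Insert 2: 2 bumps 5 from row 1; 5 appends to row 2. P = [[1, 2, 7], [3, 5], [6], [8]].
Insert 9: appended to row 1. P = [[1, 2, 7, 9], [3, 5], [6], [8]].
Insert 4: 4 bumps 7 from row 1; 7 appends to row 2. P = [[1, 2, 4, 9], [3, 5, 7], [6], [8]].

So P = [[1, 2, 4, 9], [3, 5, 7], [6], [8]].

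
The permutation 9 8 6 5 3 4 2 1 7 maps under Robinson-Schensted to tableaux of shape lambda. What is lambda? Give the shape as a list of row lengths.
Row-insert each entry into an empty tableau.

After inserting 9: P = [[9]].
After inserting 8: P = [[8], [9]].
After inserting 6: P = [[6], [8], [9]].
After inserting 5: P = [[5], [6], [8], [9]].
After inserting 3: P = [[3], [5], [6], [8], [9]].
After inserting 4: P = [[3, 4], [5], [6], [8], [9]].
After inserting 2: P = [[2, 4], [3], [5], [6], [8], [9]].
After inserting 1: P = [[1, 4], [2], [3], [5], [6], [8], [9]].
After inserting 7: P = [[1, 4, 7], [2], [3], [5], [6], [8], [9]].

The final insertion tableau P = [[1, 4, 7], [2], [3], [5], [6], [8], [9]] has shape [3, 1, 1, 1, 1, 1, 1].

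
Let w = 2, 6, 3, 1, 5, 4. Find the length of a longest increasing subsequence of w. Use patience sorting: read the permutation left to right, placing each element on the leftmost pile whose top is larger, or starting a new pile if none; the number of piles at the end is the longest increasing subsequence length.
2: new pile. tops = [2]
6: new pile. tops = [2, 6]
3: onto pile 2 (replacing 6). tops = [2, 3]
1: onto pile 1 (replacing 2). tops = [1, 3]
5: new pile. tops = [1, 3, 5]
4: onto pile 3 (replacing 5). tops = [1, 3, 4]

3 piles, so the longest increasing subsequence has length 3.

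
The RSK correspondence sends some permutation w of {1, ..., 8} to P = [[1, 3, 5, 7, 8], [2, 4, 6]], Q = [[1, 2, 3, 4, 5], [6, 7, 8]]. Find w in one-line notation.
2 4 6 7 8 1 3 5

Reverse the RSK construction: for i from n down to 1, find the cell of Q containing i, remove the entry at that cell from P, and reverse-bump it up through P; the value ejected from row 1 is w(i).

Step i=8: Q has 8 at row 2, column 3; remove 6 from row 2 of P and reverse-bump: 6 enters row 1 and ejects 5. So w(8) = 5. P is now [[1, 3, 6, 7, 8], [2, 4]].
Step i=7: Q has 7 at row 2, column 2; remove 4 from row 2 of P and reverse-bump: 4 enters row 1 and ejects 3. So w(7) = 3. P is now [[1, 4, 6, 7, 8], [2]].
Step i=6: Q has 6 at row 2, column 1; remove 2 from row 2 of P and reverse-bump: 2 enters row 1 and ejects 1. So w(6) = 1. P is now [[2, 4, 6, 7, 8]].
Step i=5: Q has 5 at row 1, column 5; remove that cell from P, ejecting 8. So w(5) = 8. P is now [[2, 4, 6, 7]].
Step i=4: Q has 4 at row 1, column 4; remove that cell from P, ejecting 7. So w(4) = 7. P is now [[2, 4, 6]].
Step i=3: Q has 3 at row 1, column 3; remove that cell from P, ejecting 6. So w(3) = 6. P is now [[2, 4]].
Step i=2: Q has 2 at row 1, column 2; remove that cell from P, ejecting 4. So w(2) = 4. P is now [[2]].
Step i=1: Q has 1 at row 1, column 1; remove that cell from P, ejecting 2. So w(1) = 2. P is now [].

So w = 2 4 6 7 8 1 3 5.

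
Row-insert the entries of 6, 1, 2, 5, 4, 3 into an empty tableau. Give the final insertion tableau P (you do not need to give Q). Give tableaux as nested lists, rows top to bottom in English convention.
P = [[1, 2, 3], [4], [5], [6]]

Insert 6: appended to row 1. P = [[6]].
Insert 1: 1 bumps 6 from row 1; 6 starts row 2. P = [[1], [6]].
Insert 2: appended to row 1. P = [[1, 2], [6]].
Insert 5: appended to row 1. P = [[1, 2, 5], [6]].
Insert 4: 4 bumps 5 from row 1; 5 bumps 6 from row 2; 6 starts row 3. P = [[1, 2, 4], [5], [6]].
Insert 3: 3 bumps 4 from row 1; 4 bumps 5 from row 2; 5 bumps 6 from row 3; 6 starts row 4. P = [[1, 2, 3], [4], [5], [6]].

So P = [[1, 2, 3], [4], [5], [6]].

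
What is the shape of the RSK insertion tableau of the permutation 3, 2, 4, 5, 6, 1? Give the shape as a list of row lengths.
Row-insert each entry into an empty tableau.

After inserting 3: P = [[3]].
After inserting 2: P = [[2], [3]].
After inserting 4: P = [[2, 4], [3]].
After inserting 5: P = [[2, 4, 5], [3]].
After inserting 6: P = [[2, 4, 5, 6], [3]].
After inserting 1: P = [[1, 4, 5, 6], [2], [3]].

The final insertion tableau P = [[1, 4, 5, 6], [2], [3]] has shape [4, 1, 1].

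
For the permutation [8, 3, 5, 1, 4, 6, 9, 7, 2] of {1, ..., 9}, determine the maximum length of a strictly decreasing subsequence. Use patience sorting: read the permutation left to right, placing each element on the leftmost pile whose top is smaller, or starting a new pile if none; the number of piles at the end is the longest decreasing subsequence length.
4

8: new pile. tops = [8]
3: new pile. tops = [8, 3]
5: onto pile 2 (replacing 3). tops = [8, 5]
1: new pile. tops = [8, 5, 1]
4: onto pile 3 (replacing 1). tops = [8, 5, 4]
6: onto pile 2 (replacing 5). tops = [8, 6, 4]
9: onto pile 1 (replacing 8). tops = [9, 6, 4]
7: onto pile 2 (replacing 6). tops = [9, 7, 4]
2: new pile. tops = [9, 7, 4, 2]

4 piles, so the longest decreasing subsequence has length 4.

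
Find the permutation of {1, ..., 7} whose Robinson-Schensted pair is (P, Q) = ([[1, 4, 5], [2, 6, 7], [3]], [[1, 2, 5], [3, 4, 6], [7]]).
3 6 2 4 7 5 1

Reverse the RSK construction: for i from n down to 1, find the cell of Q containing i, remove the entry at that cell from P, and reverse-bump it up through P; the value ejected from row 1 is w(i).

Step i=7: Q has 7 at row 3, column 1; remove 3 from row 3 of P and reverse-bump: 3 enters row 2 and ejects 2; 2 enters row 1 and ejects 1. So w(7) = 1. P is now [[2, 4, 5], [3, 6, 7]].
Step i=6: Q has 6 at row 2, column 3; remove 7 from row 2 of P and reverse-bump: 7 enters row 1 and ejects 5. So w(6) = 5. P is now [[2, 4, 7], [3, 6]].
Step i=5: Q has 5 at row 1, column 3; remove that cell from P, ejecting 7. So w(5) = 7. P is now [[2, 4], [3, 6]].
Step i=4: Q has 4 at row 2, column 2; remove 6 from row 2 of P and reverse-bump: 6 enters row 1 and ejects 4. So w(4) = 4. P is now [[2, 6], [3]].
Step i=3: Q has 3 at row 2, column 1; remove 3 from row 2 of P and reverse-bump: 3 enters row 1 and ejects 2. So w(3) = 2. P is now [[3, 6]].
Step i=2: Q has 2 at row 1, column 2; remove that cell from P, ejecting 6. So w(2) = 6. P is now [[3]].
Step i=1: Q has 1 at row 1, column 1; remove that cell from P, ejecting 3. So w(1) = 3. P is now [].

So w = 3 6 2 4 7 5 1.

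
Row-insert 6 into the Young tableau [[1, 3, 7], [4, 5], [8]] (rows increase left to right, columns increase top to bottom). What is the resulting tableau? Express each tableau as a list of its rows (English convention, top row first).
In row 1, 6 replaces 7 (the leftmost entry greater than 6); 7 is bumped to row 2. 7 is appended to row 2. The new tableau is [[1, 3, 6], [4, 5, 7], [8]].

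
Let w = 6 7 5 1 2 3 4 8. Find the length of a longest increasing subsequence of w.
5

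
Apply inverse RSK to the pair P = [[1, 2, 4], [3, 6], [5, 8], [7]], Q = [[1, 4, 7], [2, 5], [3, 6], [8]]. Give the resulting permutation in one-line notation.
7 5 1 8 6 3 4 2

Reverse the RSK construction: for i from n down to 1, find the cell of Q containing i, remove the entry at that cell from P, and reverse-bump it up through P; the value ejected from row 1 is w(i).

Step i=8: Q has 8 at row 4, column 1; remove 7 from row 4 of P and reverse-bump: 7 enters row 3 and ejects 5; 5 enters row 2 and ejects 3; 3 enters row 1 and ejects 2. So w(8) = 2. P is now [[1, 3, 4], [5, 6], [7, 8]].
Step i=7: Q has 7 at row 1, column 3; remove that cell from P, ejecting 4. So w(7) = 4. P is now [[1, 3], [5, 6], [7, 8]].
Step i=6: Q has 6 at row 3, column 2; remove 8 from row 3 of P and reverse-bump: 8 enters row 2 and ejects 6; 6 enters row 1 and ejects 3. So w(6) = 3. P is now [[1, 6], [5, 8], [7]].
Step i=5: Q has 5 at row 2, column 2; remove 8 from row 2 of P and reverse-bump: 8 enters row 1 and ejects 6. So w(5) = 6. P is now [[1, 8], [5], [7]].
Step i=4: Q has 4 at row 1, column 2; remove that cell from P, ejecting 8. So w(4) = 8. P is now [[1], [5], [7]].
Step i=3: Q has 3 at row 3, column 1; remove 7 from row 3 of P and reverse-bump: 7 enters row 2 and ejects 5; 5 enters row 1 and ejects 1. So w(3) = 1. P is now [[5], [7]].
Step i=2: Q has 2 at row 2, column 1; remove 7 from row 2 of P and reverse-bump: 7 enters row 1 and ejects 5. So w(2) = 5. P is now [[7]].
Step i=1: Q has 1 at row 1, column 1; remove that cell from P, ejecting 7. So w(1) = 7. P is now [].

So w = 7 5 1 8 6 3 4 2.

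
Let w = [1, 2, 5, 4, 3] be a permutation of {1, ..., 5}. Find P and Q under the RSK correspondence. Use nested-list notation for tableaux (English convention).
Insert each entry of the permutation into P by Schensted row insertion, recording in Q the position of each new cell.

Insert 1: appended to row 1. P = [[1]].
Insert 2: appended to row 1. P = [[1, 2]].
Insert 5: appended to row 1. P = [[1, 2, 5]].
Insert 4: 4 bumps 5 from row 1; 5 starts row 2. P = [[1, 2, 4], [5]].
Insert 3: 3 bumps 4 from row 1; 4 bumps 5 from row 2; 5 starts row 3. P = [[1, 2, 3], [4], [5]].

So P = [[1, 2, 3], [4], [5]], Q = [[1, 2, 3], [4], [5]].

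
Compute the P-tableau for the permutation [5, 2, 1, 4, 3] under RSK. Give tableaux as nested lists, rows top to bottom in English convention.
P = [[1, 3], [2, 4], [5]]

Insert 5: appended to row 1. P = [[5]].
Insert 2: 2 bumps 5 from row 1; 5 starts row 2. P = [[2], [5]].
Insert 1: 1 bumps 2 from row 1; 2 bumps 5 from row 2; 5 starts row 3. P = [[1], [2], [5]].
Insert 4: appended to row 1. P = [[1, 4], [2], [5]].
Insert 3: 3 bumps 4 from row 1; 4 appends to row 2. P = [[1, 3], [2, 4], [5]].

So P = [[1, 3], [2, 4], [5]].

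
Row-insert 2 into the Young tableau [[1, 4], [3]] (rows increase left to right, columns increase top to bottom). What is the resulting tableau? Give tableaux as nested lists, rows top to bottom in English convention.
[[1, 2], [3, 4]]

In row 1, 2 replaces 4 (the leftmost entry greater than 2); 4 is bumped to row 2. 4 is appended to row 2. The new tableau is [[1, 2], [3, 4]].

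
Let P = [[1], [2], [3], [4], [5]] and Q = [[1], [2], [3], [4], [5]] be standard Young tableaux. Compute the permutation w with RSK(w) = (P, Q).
Reverse the RSK construction: for i from n down to 1, find the cell of Q containing i, remove the entry at that cell from P, and reverse-bump it up through P; the value ejected from row 1 is w(i).

Step i=5: Q has 5 at row 5, column 1; remove 5 from row 5 of P and reverse-bump: 5 enters row 4 and ejects 4; 4 enters row 3 and ejects 3; 3 enters row 2 and ejects 2; 2 enters row 1 and ejects 1. So w(5) = 1. P is now [[2], [3], [4], [5]].
Step i=4: Q has 4 at row 4, column 1; remove 5 from row 4 of P and reverse-bump: 5 enters row 3 and ejects 4; 4 enters row 2 and ejects 3; 3 enters row 1 and ejects 2. So w(4) = 2. P is now [[3], [4], [5]].
Step i=3: Q has 3 at row 3, column 1; remove 5 from row 3 of P and reverse-bump: 5 enters row 2 and ejects 4; 4 enters row 1 and ejects 3. So w(3) = 3. P is now [[4], [5]].
Step i=2: Q has 2 at row 2, column 1; remove 5 from row 2 of P and reverse-bump: 5 enters row 1 and ejects 4. So w(2) = 4. P is now [[5]].
Step i=1: Q has 1 at row 1, column 1; remove that cell from P, ejecting 5. So w(1) = 5. P is now [].

So w = 5 4 3 2 1.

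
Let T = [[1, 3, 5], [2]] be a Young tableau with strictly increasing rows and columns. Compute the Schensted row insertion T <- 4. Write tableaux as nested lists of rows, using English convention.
[[1, 3, 4], [2, 5]]

In row 1, 4 replaces 5 (the leftmost entry greater than 4); 5 is bumped to row 2. 5 is appended to row 2. The new tableau is [[1, 3, 4], [2, 5]].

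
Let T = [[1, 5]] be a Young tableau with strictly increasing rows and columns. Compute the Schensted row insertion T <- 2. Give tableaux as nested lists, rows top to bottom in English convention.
In row 1, 2 replaces 5 (the leftmost entry greater than 2); 5 is bumped to row 2. 5 starts a new row 2. The new tableau is [[1, 2], [5]].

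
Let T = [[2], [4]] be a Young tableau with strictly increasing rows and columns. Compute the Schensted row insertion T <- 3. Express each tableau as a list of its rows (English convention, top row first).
[[2, 3], [4]]

3 is larger than every entry of row 1, so it is appended to row 1. The new tableau is [[2, 3], [4]].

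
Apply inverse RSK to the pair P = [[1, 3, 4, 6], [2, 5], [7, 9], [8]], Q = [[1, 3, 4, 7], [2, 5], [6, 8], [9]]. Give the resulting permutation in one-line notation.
8 2 3 9 5 1 7 6 4

Reverse RSK: for i = n, n-1, ..., 1, locate i in Q, remove the corresponding corner cell from P, and reverse-bump its entry up through P; the value ejected from row 1 is w(i).

So w = 8 2 3 9 5 1 7 6 4.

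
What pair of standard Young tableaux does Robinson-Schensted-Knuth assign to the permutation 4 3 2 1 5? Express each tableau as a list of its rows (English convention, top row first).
Insert each entry of the permutation into P by Schensted row insertion, recording in Q the position of each new cell.

After inserting 4: P = [[4]].
After inserting 3: P = [[3], [4]].
After inserting 2: P = [[2], [3], [4]].
After inserting 1: P = [[1], [2], [3], [4]].
After inserting 5: P = [[1, 5], [2], [3], [4]].

So P = [[1, 5], [2], [3], [4]], Q = [[1, 5], [2], [3], [4]].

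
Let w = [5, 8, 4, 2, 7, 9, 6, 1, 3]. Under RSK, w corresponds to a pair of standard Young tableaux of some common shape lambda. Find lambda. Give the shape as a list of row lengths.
[3, 2, 2, 2]

Row-insert each entry into an empty tableau.

After inserting 5: P = [[5]].
After inserting 8: P = [[5, 8]].
After inserting 4: P = [[4, 8], [5]].
After inserting 2: P = [[2, 8], [4], [5]].
After inserting 7: P = [[2, 7], [4, 8], [5]].
After inserting 9: P = [[2, 7, 9], [4, 8], [5]].
After inserting 6: P = [[2, 6, 9], [4, 7], [5, 8]].
After inserting 1: P = [[1, 6, 9], [2, 7], [4, 8], [5]].
After inserting 3: P = [[1, 3, 9], [2, 6], [4, 7], [5, 8]].

The final insertion tableau P = [[1, 3, 9], [2, 6], [4, 7], [5, 8]] has shape [3, 2, 2, 2].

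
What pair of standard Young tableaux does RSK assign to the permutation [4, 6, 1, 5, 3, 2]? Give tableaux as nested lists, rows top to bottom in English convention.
Insert each entry of the permutation into P by Schensted row insertion, recording in Q the position of each new cell.

Insert 4: appended to row 1. P = [[4]].
Insert 6: appended to row 1. P = [[4, 6]].
Insert 1: 1 bumps 4 from row 1; 4 starts row 2. P = [[1, 6], [4]].
Insert 5: 5 bumps 6 from row 1; 6 appends to row 2. P = [[1, 5], [4, 6]].
Insert 3: 3 bumps 5 from row 1; 5 bumps 6 from row 2; 6 starts row 3. P = [[1, 3], [4, 5], [6]].
Insert 2: 2 bumps 3 from row 1; 3 bumps 4 from row 2; 4 bumps 6 from row 3; 6 starts row 4. P = [[1, 2], [3, 5], [4], [6]].

So P = [[1, 2], [3, 5], [4], [6]], Q = [[1, 2], [3, 4], [5], [6]].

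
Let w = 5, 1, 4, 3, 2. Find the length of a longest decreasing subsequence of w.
4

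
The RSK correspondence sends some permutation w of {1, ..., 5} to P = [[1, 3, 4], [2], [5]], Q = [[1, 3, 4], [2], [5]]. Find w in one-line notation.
5 2 3 4 1

Reverse the RSK construction: for i from n down to 1, find the cell of Q containing i, remove the entry at that cell from P, and reverse-bump it up through P; the value ejected from row 1 is w(i).

Step i=5: Q has 5 at row 3, column 1; remove 5 from row 3 of P and reverse-bump: 5 enters row 2 and ejects 2; 2 enters row 1 and ejects 1. So w(5) = 1. P is now [[2, 3, 4], [5]].
Step i=4: Q has 4 at row 1, column 3; remove that cell from P, ejecting 4. So w(4) = 4. P is now [[2, 3], [5]].
Step i=3: Q has 3 at row 1, column 2; remove that cell from P, ejecting 3. So w(3) = 3. P is now [[2], [5]].
Step i=2: Q has 2 at row 2, column 1; remove 5 from row 2 of P and reverse-bump: 5 enters row 1 and ejects 2. So w(2) = 2. P is now [[5]].
Step i=1: Q has 1 at row 1, column 1; remove that cell from P, ejecting 5. So w(1) = 5. P is now [].

So w = 5 2 3 4 1.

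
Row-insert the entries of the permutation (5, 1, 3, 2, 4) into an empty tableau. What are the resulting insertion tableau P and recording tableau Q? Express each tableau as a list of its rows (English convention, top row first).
Insert each entry of the permutation into P by Schensted row insertion, recording in Q the position of each new cell.

Insert 5: appended to row 1. P = [[5]], Q = [[1]].
Insert 1: 1 bumps 5 from row 1; 5 starts row 2. P = [[1], [5]], Q = [[1], [2]].
Insert 3: appended to row 1. P = [[1, 3], [5]], Q = [[1, 3], [2]].
Insert 2: 2 bumps 3 from row 1; 3 bumps 5 from row 2; 5 starts row 3. P = [[1, 2], [3], [5]], Q = [[1, 3], [2], [4]].
Insert 4: appended to row 1. P = [[1, 2, 4], [3], [5]], Q = [[1, 3, 5], [2], [4]].

So P = [[1, 2, 4], [3], [5]], Q = [[1, 3, 5], [2], [4]].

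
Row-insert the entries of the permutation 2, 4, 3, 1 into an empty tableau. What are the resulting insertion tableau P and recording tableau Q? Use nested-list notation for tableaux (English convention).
Insert each entry of the permutation into P by Schensted row insertion, recording in Q the position of each new cell.

Insert 2: appended to row 1. P = [[2]].
Insert 4: appended to row 1. P = [[2, 4]].
Insert 3: 3 bumps 4 from row 1; 4 starts row 2. P = [[2, 3], [4]].
Insert 1: 1 bumps 2 from row 1; 2 bumps 4 from row 2; 4 starts row 3. P = [[1, 3], [2], [4]].

So P = [[1, 3], [2], [4]], Q = [[1, 2], [3], [4]].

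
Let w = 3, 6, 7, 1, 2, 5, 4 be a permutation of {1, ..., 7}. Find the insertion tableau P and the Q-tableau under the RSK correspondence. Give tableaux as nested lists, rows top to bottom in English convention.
Insert each entry of the permutation into P by Schensted row insertion, recording in Q the position of each new cell.

Insert 3: appended to row 1. P = [[3]], Q = [[1]].
Insert 6: appended to row 1. P = [[3, 6]], Q = [[1, 2]].
Insert 7: appended to row 1. P = [[3, 6, 7]], Q = [[1, 2, 3]].
Insert 1: 1 bumps 3 from row 1; 3 starts row 2. P = [[1, 6, 7], [3]], Q = [[1, 2, 3], [4]].
Insert 2: 2 bumps 6 from row 1; 6 appends to row 2. P = [[1, 2, 7], [3, 6]], Q = [[1, 2, 3], [4, 5]].
Insert 5: 5 bumps 7 from row 1; 7 appends to row 2. P = [[1, 2, 5], [3, 6, 7]], Q = [[1, 2, 3], [4, 5, 6]].
Insert 4: 4 bumps 5 from row 1; 5 bumps 6 from row 2; 6 starts row 3. P = [[1, 2, 4], [3, 5, 7], [6]], Q = [[1, 2, 3], [4, 5, 6], [7]].

So P = [[1, 2, 4], [3, 5, 7], [6]], Q = [[1, 2, 3], [4, 5, 6], [7]].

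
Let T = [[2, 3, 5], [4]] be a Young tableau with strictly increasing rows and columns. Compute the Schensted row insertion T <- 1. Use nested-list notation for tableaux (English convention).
In row 1, 1 replaces 2 (the leftmost entry greater than 1); 2 is bumped to row 2. In row 2, 2 replaces 4 (the leftmost entry greater than 2); 4 is bumped to row 3. 4 starts a new row 3. The new tableau is [[1, 3, 5], [2], [4]].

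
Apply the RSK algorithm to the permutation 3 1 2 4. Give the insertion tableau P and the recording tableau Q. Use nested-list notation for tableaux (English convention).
P = [[1, 2, 4], [3]], Q = [[1, 3, 4], [2]]

Insert each entry of the permutation into P by Schensted row insertion, recording in Q the position of each new cell.

Insert 3: appended to row 1. P = [[3]], Q = [[1]].
Insert 1: 1 bumps 3 from row 1; 3 starts row 2. P = [[1], [3]], Q = [[1], [2]].
Insert 2: appended to row 1. P = [[1, 2], [3]], Q = [[1, 3], [2]].
Insert 4: appended to row 1. P = [[1, 2, 4], [3]], Q = [[1, 3, 4], [2]].

So P = [[1, 2, 4], [3]], Q = [[1, 3, 4], [2]].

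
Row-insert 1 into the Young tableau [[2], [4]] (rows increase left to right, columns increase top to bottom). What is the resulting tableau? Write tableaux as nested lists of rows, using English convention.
[[1], [2], [4]]

In row 1, 1 replaces 2 (the leftmost entry greater than 1); 2 is bumped to row 2. In row 2, 2 replaces 4 (the leftmost entry greater than 2); 4 is bumped to row 3. 4 starts a new row 3. The new tableau is [[1], [2], [4]].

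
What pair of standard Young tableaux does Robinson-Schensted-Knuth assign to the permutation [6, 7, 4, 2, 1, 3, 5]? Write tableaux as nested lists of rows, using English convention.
P = [[1, 3, 5], [2, 7], [4], [6]], Q = [[1, 2, 7], [3, 6], [4], [5]]

Insert each entry of the permutation into P by Schensted row insertion, recording in Q the position of each new cell.

After inserting 6: P = [[6]].
After inserting 7: P = [[6, 7]].
After inserting 4: P = [[4, 7], [6]].
After inserting 2: P = [[2, 7], [4], [6]].
After inserting 1: P = [[1, 7], [2], [4], [6]].
After inserting 3: P = [[1, 3], [2, 7], [4], [6]].
After inserting 5: P = [[1, 3, 5], [2, 7], [4], [6]].

So P = [[1, 3, 5], [2, 7], [4], [6]], Q = [[1, 2, 7], [3, 6], [4], [5]].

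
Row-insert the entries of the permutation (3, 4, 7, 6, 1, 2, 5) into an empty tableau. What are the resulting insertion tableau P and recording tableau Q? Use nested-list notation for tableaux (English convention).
Insert each entry of the permutation into P by Schensted row insertion, recording in Q the position of each new cell.

After inserting 3: P = [[3]].
After inserting 4: P = [[3, 4]].
After inserting 7: P = [[3, 4, 7]].
After inserting 6: P = [[3, 4, 6], [7]].
After inserting 1: P = [[1, 4, 6], [3], [7]].
After inserting 2: P = [[1, 2, 6], [3, 4], [7]].
After inserting 5: P = [[1, 2, 5], [3, 4, 6], [7]].

So P = [[1, 2, 5], [3, 4, 6], [7]], Q = [[1, 2, 3], [4, 6, 7], [5]].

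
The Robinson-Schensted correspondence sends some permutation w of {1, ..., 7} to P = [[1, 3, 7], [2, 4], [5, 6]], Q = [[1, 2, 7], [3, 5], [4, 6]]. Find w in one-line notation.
5 6 2 1 4 3 7

Reverse RSK: for i = n, n-1, ..., 1, locate i in Q, remove the corresponding corner cell from P, and reverse-bump its entry up through P; the value ejected from row 1 is w(i).

So w = 5 6 2 1 4 3 7.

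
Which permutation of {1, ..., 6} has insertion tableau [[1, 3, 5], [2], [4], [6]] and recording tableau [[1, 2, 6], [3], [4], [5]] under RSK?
Reverse RSK: for i = n, n-1, ..., 1, locate i in Q, remove the corresponding corner cell from P, and reverse-bump its entry up through P; the value ejected from row 1 is w(i).

So w = 2 6 4 3 1 5.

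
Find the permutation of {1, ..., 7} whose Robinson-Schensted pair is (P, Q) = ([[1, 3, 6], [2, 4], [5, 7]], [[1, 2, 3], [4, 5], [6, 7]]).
Reverse the RSK construction: for i from n down to 1, find the cell of Q containing i, remove the entry at that cell from P, and reverse-bump it up through P; the value ejected from row 1 is w(i).

Step i=7: Q has 7 at row 3, column 2; remove 7 from row 3 of P and reverse-bump: 7 enters row 2 and ejects 4; 4 enters row 1 and ejects 3. So w(7) = 3. P is now [[1, 4, 6], [2, 7], [5]].
Step i=6: Q has 6 at row 3, column 1; remove 5 from row 3 of P and reverse-bump: 5 enters row 2 and ejects 2; 2 enters row 1 and ejects 1. So w(6) = 1. P is now [[2, 4, 6], [5, 7]].
Step i=5: Q has 5 at row 2, column 2; remove 7 from row 2 of P and reverse-bump: 7 enters row 1 and ejects 6. So w(5) = 6. P is now [[2, 4, 7], [5]].
Step i=4: Q has 4 at row 2, column 1; remove 5 from row 2 of P and reverse-bump: 5 enters row 1 and ejects 4. So w(4) = 4. P is now [[2, 5, 7]].
Step i=3: Q has 3 at row 1, column 3; remove that cell from P, ejecting 7. So w(3) = 7. P is now [[2, 5]].
Step i=2: Q has 2 at row 1, column 2; remove that cell from P, ejecting 5. So w(2) = 5. P is now [[2]].
Step i=1: Q has 1 at row 1, column 1; remove that cell from P, ejecting 2. So w(1) = 2. P is now [].

So w = 2 5 7 4 6 1 3.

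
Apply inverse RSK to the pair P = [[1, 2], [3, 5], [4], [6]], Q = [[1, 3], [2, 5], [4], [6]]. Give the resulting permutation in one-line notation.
6 4 5 1 3 2

Reverse the RSK construction: for i from n down to 1, find the cell of Q containing i, remove the entry at that cell from P, and reverse-bump it up through P; the value ejected from row 1 is w(i).

Step i=6: Q has 6 at row 4, column 1; remove 6 from row 4 of P and reverse-bump: 6 enters row 3 and ejects 4; 4 enters row 2 and ejects 3; 3 enters row 1 and ejects 2. So w(6) = 2. P is now [[1, 3], [4, 5], [6]].
Step i=5: Q has 5 at row 2, column 2; remove 5 from row 2 of P and reverse-bump: 5 enters row 1 and ejects 3. So w(5) = 3. P is now [[1, 5], [4], [6]].
Step i=4: Q has 4 at row 3, column 1; remove 6 from row 3 of P and reverse-bump: 6 enters row 2 and ejects 4; 4 enters row 1 and ejects 1. So w(4) = 1. P is now [[4, 5], [6]].
Step i=3: Q has 3 at row 1, column 2; remove that cell from P, ejecting 5. So w(3) = 5. P is now [[4], [6]].
Step i=2: Q has 2 at row 2, column 1; remove 6 from row 2 of P and reverse-bump: 6 enters row 1 and ejects 4. So w(2) = 4. P is now [[6]].
Step i=1: Q has 1 at row 1, column 1; remove that cell from P, ejecting 6. So w(1) = 6. P is now [].

So w = 6 4 5 1 3 2.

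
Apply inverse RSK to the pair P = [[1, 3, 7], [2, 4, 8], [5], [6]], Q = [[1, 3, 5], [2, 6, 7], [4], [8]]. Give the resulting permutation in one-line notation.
Reverse the RSK construction: for i from n down to 1, find the cell of Q containing i, remove the entry at that cell from P, and reverse-bump it up through P; the value ejected from row 1 is w(i).

Step i=8: Q has 8 at row 4, column 1; remove 6 from row 4 of P and reverse-bump: 6 enters row 3 and ejects 5; 5 enters row 2 and ejects 4; 4 enters row 1 and ejects 3. So w(8) = 3. P is now [[1, 4, 7], [2, 5, 8], [6]].
Step i=7: Q has 7 at row 2, column 3; remove 8 from row 2 of P and reverse-bump: 8 enters row 1 and ejects 7. So w(7) = 7. P is now [[1, 4, 8], [2, 5], [6]].
Step i=6: Q has 6 at row 2, column 2; remove 5 from row 2 of P and reverse-bump: 5 enters row 1 and ejects 4. So w(6) = 4. P is now [[1, 5, 8], [2], [6]].
Step i=5: Q has 5 at row 1, column 3; remove that cell from P, ejecting 8. So w(5) = 8. P is now [[1, 5], [2], [6]].
Step i=4: Q has 4 at row 3, column 1; remove 6 from row 3 of P and reverse-bump: 6 enters row 2 and ejects 2; 2 enters row 1 and ejects 1. So w(4) = 1. P is now [[2, 5], [6]].
Step i=3: Q has 3 at row 1, column 2; remove that cell from P, ejecting 5. So w(3) = 5. P is now [[2], [6]].
Step i=2: Q has 2 at row 2, column 1; remove 6 from row 2 of P and reverse-bump: 6 enters row 1 and ejects 2. So w(2) = 2. P is now [[6]].
Step i=1: Q has 1 at row 1, column 1; remove that cell from P, ejecting 6. So w(1) = 6. P is now [].

So w = 6 2 5 1 8 4 7 3.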